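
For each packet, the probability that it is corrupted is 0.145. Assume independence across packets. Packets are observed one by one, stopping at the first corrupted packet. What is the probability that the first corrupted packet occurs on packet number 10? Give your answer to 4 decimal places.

0.0354

Geometric (trials to first success), p = 0.145.
P(Y = 10) = (1−p)^9 · p = 0.24417 · 0.145 = 0.035405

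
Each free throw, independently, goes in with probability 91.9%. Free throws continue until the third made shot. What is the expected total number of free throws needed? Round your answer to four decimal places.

3.2644

Y = total free throws until the third success; negative binomial with r=3, p=0.919.
E[Y] = r / p = 3 / 0.919 = 3.264418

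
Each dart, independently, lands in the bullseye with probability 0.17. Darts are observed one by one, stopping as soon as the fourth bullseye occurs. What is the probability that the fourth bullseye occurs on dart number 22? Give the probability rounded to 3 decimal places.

0.039

Y = trial on which the fourth success occurs; negative binomial, r=4, p=0.17.
P(Y=22) = C(21,3) · p^4 · (1−p)^18
= 1330 · 0.00083521 · 0.034947 = 0.03882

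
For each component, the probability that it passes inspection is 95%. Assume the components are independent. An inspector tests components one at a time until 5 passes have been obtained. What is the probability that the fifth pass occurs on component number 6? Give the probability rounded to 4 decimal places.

0.1934

Y = trial on which the fifth success occurs; negative binomial, r=5, p=0.95.
P(Y=6) = C(5,4) · p^5 · (1−p)^1
= 5 · 0.77378 · 0.05 = 0.193445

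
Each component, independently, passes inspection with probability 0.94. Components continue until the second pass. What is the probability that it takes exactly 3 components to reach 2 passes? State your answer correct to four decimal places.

0.1060

Y = trial on which the second success occurs; negative binomial, r=2, p=0.94.
P(Y=3) = C(2,1) · p^2 · (1−p)^1
= 2 · 0.8836 · 0.06 = 0.106032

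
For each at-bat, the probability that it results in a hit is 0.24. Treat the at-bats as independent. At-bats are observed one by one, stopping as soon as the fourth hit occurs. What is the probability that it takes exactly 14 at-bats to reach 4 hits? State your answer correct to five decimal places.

0.06100

Y = trial on which the fourth success occurs; negative binomial, r=4, p=0.24.
P(Y=14) = C(13,3) · p^4 · (1−p)^10
= 286 · 0.0033178 · 0.064289 = 0.0610024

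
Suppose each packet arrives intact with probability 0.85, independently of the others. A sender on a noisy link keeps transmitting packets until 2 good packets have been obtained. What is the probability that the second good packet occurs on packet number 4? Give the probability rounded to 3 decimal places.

Y = trial on which the second success occurs; negative binomial, r=2, p=0.85.
P(Y=4) = C(3,1) · p^2 · (1−p)^2
= 3 · 0.7225 · 0.0225 = 0.04877

0.049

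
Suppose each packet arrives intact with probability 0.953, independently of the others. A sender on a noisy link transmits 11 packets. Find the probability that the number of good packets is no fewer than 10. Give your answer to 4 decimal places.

X ~ Binomial(11, 0.953); P(X ≥ 10) = Σ C(11,k) p^k (1−p)^(11−k) over k:
  k=10: C(11,10)·0.953^10·0.047^1 = 0.319462
  k=11: C(11,11)·0.953^11·0.047^0 = 0.588873
Total = 0.908336

0.9083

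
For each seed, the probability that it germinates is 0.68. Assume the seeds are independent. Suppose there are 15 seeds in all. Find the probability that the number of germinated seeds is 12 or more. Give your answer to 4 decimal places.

0.2420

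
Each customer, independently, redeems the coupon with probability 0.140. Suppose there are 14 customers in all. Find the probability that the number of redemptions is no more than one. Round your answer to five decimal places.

0.39694

X ~ Binomial(14, 0.14); P(X ≤ 1) = Σ C(14,k) p^k (1−p)^(14−k) over k:
  k=0: C(14,0)·0.14^0·0.86^14 = 0.1210538
  k=1: C(14,1)·0.14^1·0.86^13 = 0.2758900
Total = 0.3969438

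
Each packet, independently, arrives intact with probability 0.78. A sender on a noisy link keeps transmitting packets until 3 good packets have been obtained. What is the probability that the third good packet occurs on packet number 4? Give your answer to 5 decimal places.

0.31320

Y = trial on which the third success occurs; negative binomial, r=3, p=0.78.
P(Y=4) = C(3,2) · p^3 · (1−p)^1
= 3 · 0.47455 · 0.22 = 0.3132043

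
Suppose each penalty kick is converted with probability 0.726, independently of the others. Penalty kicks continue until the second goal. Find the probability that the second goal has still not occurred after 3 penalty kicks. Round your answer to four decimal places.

Needing more than 3 penalty kicks ⇔ fewer than 2 successes in the first 3. With X ~ Binomial(3, 0.726), P(Y > 3) = P(X ≤ 1).
  k=0: C(3,0)·0.726^0·0.274^3 = 0.020571
  k=1: C(3,1)·0.726^1·0.274^2 = 0.163516
P(X ≤ 1) = 0.184086

0.1841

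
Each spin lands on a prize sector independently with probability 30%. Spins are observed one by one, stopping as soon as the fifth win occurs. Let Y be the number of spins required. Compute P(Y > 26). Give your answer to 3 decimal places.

0.073

Needing more than 26 spins ⇔ fewer than 5 successes in the first 26. With X ~ Binomial(26, 0.30), P(Y > 26) = P(X ≤ 4).
  k=0: C(26,0)·0.30^0·0.70^26 = 0.00009
  k=1: C(26,1)·0.30^1·0.70^25 = 0.00105
  k=2: C(26,2)·0.30^2·0.70^24 = 0.00560
  k=3: C(26,3)·0.30^3·0.70^23 = 0.01921
  k=4: C(26,4)·0.30^4·0.70^22 = 0.04735
P(X ≤ 4) = 0.07330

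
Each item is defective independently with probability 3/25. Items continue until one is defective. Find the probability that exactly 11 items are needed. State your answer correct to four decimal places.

Geometric (trials to first success), p = 0.12.
P(Y = 11) = (1−p)^10 · p = 0.2785 · 0.12 = 0.033420

0.0334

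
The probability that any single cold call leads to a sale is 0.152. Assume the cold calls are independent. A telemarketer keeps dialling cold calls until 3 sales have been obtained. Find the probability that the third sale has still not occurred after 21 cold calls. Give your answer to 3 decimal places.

Needing more than 21 cold calls ⇔ fewer than 3 successes in the first 21. With X ~ Binomial(21, 0.152), P(Y > 21) = P(X ≤ 2).
  k=0: C(21,0)·0.152^0·0.848^21 = 0.03136
  k=1: C(21,1)·0.152^1·0.848^20 = 0.11803
  k=2: C(21,2)·0.152^2·0.848^19 = 0.21156
P(X ≤ 2) = 0.36094

0.361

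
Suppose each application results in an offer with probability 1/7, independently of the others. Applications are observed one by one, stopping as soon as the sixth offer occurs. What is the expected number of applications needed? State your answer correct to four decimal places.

Y = total applications until the sixth success; negative binomial with r=6, p=0.142857.
E[Y] = r / p = 6 / 0.142857 = 42.000000

42.0000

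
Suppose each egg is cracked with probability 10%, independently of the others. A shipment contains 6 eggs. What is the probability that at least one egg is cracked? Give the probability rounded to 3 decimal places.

P(at least one) = 1 − P(none) = 1 − (1 − 0.10)^6
= 1 − 0.53144 = 0.46856

0.469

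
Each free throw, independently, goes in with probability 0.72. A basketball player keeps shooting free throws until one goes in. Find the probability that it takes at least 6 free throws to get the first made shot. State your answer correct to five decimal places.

Y = number of free throws to the first success; geometric, p = 0.72.
P(Y > 5) = P(first 5 all fail) = (1−p)^5 = 0.0017210

0.00172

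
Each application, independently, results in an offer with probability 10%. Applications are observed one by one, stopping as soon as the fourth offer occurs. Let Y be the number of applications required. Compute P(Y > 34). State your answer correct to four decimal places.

Needing more than 34 applications ⇔ fewer than 4 successes in the first 34. With X ~ Binomial(34, 0.10), P(Y > 34) = P(X ≤ 3).
  k=0: C(34,0)·0.10^0·0.90^34 = 0.027813
  k=1: C(34,1)·0.10^1·0.90^33 = 0.105071
  k=2: C(34,2)·0.10^2·0.90^32 = 0.192630
  k=3: C(34,3)·0.10^3·0.90^31 = 0.228302
P(X ≤ 3) = 0.553815

0.5538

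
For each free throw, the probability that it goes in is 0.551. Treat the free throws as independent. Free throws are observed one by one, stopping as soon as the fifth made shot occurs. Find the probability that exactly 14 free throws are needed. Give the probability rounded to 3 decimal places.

0.027

Y = trial on which the fifth success occurs; negative binomial, r=5, p=0.551.
P(Y=14) = C(13,4) · p^5 · (1−p)^9
= 715 · 0.050788 · 0.00074168 = 0.02693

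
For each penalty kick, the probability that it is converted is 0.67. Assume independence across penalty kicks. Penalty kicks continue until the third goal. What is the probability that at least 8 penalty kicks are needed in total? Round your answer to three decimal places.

Needing more than 7 penalty kicks ⇔ fewer than 3 successes in the first 7. With X ~ Binomial(7, 0.67), P(Y > 7) = P(X ≤ 2).
  k=0: C(7,0)·0.67^0·0.33^7 = 0.00043
  k=1: C(7,1)·0.67^1·0.33^6 = 0.00606
  k=2: C(7,2)·0.67^2·0.33^5 = 0.03689
P(X ≤ 2) = 0.04338

0.043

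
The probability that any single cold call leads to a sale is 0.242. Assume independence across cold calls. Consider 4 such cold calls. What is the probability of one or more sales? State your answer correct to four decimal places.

P(at least one) = 1 − P(none) = 1 − (1 − 0.242)^4
= 1 − 0.330124 = 0.669876

0.6699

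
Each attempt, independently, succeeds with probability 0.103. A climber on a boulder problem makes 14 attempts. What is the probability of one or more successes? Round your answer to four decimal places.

P(at least one) = 1 − P(none) = 1 − (1 − 0.103)^14
= 1 − 0.218320 = 0.781680

0.7817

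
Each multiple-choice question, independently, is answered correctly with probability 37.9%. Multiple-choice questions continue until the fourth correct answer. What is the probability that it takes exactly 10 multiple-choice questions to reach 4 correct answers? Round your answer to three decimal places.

0.099

Y = trial on which the fourth success occurs; negative binomial, r=4, p=0.379.
P(Y=10) = C(9,3) · p^4 · (1−p)^6
= 84 · 0.020633 · 0.057352 = 0.09940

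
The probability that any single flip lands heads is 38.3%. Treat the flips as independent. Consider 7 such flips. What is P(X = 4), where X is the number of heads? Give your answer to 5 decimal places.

X ~ Binomial(n=7, p=0.383).
P(X=4) = C(7,4) · p^4 · (1−p)^3
= 35 · 0.021518 · 0.23489 = 0.1768963

0.17690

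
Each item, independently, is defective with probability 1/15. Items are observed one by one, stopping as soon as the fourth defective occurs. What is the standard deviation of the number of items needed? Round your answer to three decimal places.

28.983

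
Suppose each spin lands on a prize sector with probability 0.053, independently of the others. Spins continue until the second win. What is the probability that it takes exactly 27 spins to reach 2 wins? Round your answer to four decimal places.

0.0187

Y = trial on which the second success occurs; negative binomial, r=2, p=0.053.
P(Y=27) = C(26,1) · p^2 · (1−p)^25
= 26 · 0.002809 · 0.2563 = 0.018719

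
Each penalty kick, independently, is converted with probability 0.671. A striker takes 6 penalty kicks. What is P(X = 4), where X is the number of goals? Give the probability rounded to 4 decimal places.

0.3291

X ~ Binomial(n=6, p=0.671).
P(X=4) = C(6,4) · p^4 · (1−p)^2
= 15 · 0.20272 · 0.10824 = 0.329134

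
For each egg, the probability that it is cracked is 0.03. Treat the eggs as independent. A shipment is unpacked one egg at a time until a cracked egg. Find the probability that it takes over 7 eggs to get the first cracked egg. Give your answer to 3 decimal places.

Y = number of eggs to the first success; geometric, p = 0.03.
P(Y > 7) = P(first 7 all fail) = (1−p)^7 = 0.80798

0.808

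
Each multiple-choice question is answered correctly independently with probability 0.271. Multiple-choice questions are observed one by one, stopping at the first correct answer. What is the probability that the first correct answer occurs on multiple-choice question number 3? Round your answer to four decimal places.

0.1440

Geometric (trials to first success), p = 0.271.
P(Y = 3) = (1−p)^2 · p = 0.53144 · 0.271 = 0.144021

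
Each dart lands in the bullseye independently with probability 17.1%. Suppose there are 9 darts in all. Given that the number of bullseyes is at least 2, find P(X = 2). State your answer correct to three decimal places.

0.600

X ~ Binomial(9, 0.171). Want P(X=2 | X≥2) = P(X=2) / P(X≥2).
P(X=2) = C(9,2)·0.171^2·0.829^7 = 0.28325
P(X≥2) = 1 − 0.18492 − 0.34330 = 0.47178
Ratio = 0.28325 / 0.47178 = 0.60040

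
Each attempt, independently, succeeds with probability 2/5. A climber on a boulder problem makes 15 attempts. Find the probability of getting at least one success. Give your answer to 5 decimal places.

0.99953

P(at least one) = 1 − P(none) = 1 − (1 − 0.40)^15
= 1 − 0.0004702 = 0.9995298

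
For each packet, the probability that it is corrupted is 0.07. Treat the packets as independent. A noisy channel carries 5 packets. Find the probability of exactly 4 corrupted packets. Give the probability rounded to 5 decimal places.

0.00011

X ~ Binomial(n=5, p=0.07).
P(X=4) = C(5,4) · p^4 · (1−p)^1
= 5 · 2.401e-05 · 0.93 = 0.0001116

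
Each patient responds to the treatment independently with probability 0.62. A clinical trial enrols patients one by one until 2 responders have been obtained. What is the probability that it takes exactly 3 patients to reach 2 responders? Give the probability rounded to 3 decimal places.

Y = trial on which the second success occurs; negative binomial, r=2, p=0.62.
P(Y=3) = C(2,1) · p^2 · (1−p)^1
= 2 · 0.3844 · 0.38 = 0.29214

0.292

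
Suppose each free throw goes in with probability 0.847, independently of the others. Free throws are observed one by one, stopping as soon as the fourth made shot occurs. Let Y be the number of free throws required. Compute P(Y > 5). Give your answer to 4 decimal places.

0.1703

Needing more than 5 free throws ⇔ fewer than 4 successes in the first 5. With X ~ Binomial(5, 0.847), P(Y > 5) = P(X ≤ 3).
  k=0: C(5,0)·0.847^0·0.153^5 = 0.000084
  k=1: C(5,1)·0.847^1·0.153^4 = 0.002321
  k=2: C(5,2)·0.847^2·0.153^3 = 0.025695
  k=3: C(5,3)·0.847^3·0.153^2 = 0.142244
P(X ≤ 3) = 0.170343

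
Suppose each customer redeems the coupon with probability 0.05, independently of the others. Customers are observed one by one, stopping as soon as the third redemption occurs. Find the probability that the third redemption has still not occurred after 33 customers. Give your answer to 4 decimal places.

Needing more than 33 customers ⇔ fewer than 3 successes in the first 33. With X ~ Binomial(33, 0.05), P(Y > 33) = P(X ≤ 2).
  k=0: C(33,0)·0.05^0·0.95^33 = 0.184026
  k=1: C(33,1)·0.05^1·0.95^32 = 0.319624
  k=2: C(33,2)·0.05^2·0.95^31 = 0.269157
P(X ≤ 2) = 0.772807

0.7728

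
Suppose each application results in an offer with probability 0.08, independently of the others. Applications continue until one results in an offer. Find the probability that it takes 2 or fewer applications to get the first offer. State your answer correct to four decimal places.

0.1536

Y = number of applications to the first success; geometric, p = 0.08.
P(Y ≤ 2) = 1 − (1−p)^2 = 1 − 0.846400 = 0.153600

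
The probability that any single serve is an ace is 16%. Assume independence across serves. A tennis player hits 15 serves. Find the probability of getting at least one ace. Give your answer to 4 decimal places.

0.9269

P(at least one) = 1 − P(none) = 1 − (1 − 0.16)^15
= 1 − 0.073146 = 0.926854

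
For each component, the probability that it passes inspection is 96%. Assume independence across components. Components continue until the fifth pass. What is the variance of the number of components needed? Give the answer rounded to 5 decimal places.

0.21701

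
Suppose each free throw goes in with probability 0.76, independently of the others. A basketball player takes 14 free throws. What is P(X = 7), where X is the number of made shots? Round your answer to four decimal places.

0.0231

X ~ Binomial(n=14, p=0.76).
P(X=7) = C(14,7) · p^7 · (1−p)^7
= 3432 · 0.14645 · 4.5865e-05 = 0.023053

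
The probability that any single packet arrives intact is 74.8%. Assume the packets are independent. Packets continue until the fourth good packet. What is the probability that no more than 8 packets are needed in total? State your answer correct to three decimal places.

Finishing within 8 packets ⇔ at least 4 successes in the first 8. With X ~ Binomial(8, 0.748), P(Y ≤ 8) = 1 − P(X ≤ 3).
  k=0: C(8,0)·0.748^0·0.252^8 = 0.00002
  k=1: C(8,1)·0.748^1·0.252^7 = 0.00039
  k=2: C(8,2)·0.748^2·0.252^6 = 0.00401
  k=3: C(8,3)·0.748^3·0.252^5 = 0.02382
1 − 0.02823 = 0.97177

0.972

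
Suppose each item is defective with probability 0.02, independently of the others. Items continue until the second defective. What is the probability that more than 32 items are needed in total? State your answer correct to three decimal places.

Needing more than 32 items ⇔ fewer than 2 successes in the first 32. With X ~ Binomial(32, 0.02), P(Y > 32) = P(X ≤ 1).
  k=0: C(32,0)·0.02^0·0.98^32 = 0.52388
  k=1: C(32,1)·0.02^1·0.98^31 = 0.34213
P(X ≤ 1) = 0.86601

0.866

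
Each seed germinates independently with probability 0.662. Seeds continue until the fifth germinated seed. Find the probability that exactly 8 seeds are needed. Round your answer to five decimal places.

Y = trial on which the fifth success occurs; negative binomial, r=5, p=0.662.
P(Y=8) = C(7,4) · p^5 · (1−p)^3
= 35 · 0.12714 · 0.038614 = 0.1718336

0.17183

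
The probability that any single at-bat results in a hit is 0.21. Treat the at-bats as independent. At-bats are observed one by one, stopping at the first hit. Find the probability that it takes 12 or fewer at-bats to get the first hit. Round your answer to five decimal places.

Y = number of at-bats to the first success; geometric, p = 0.21.
P(Y ≤ 12) = 1 − (1−p)^12 = 1 − 0.0590915 = 0.9409085

0.94091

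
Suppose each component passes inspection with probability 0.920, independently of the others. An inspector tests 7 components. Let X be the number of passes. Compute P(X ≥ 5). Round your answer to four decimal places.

0.9860

X ~ Binomial(7, 0.92); P(X ≥ 5) = Σ C(7,k) p^k (1−p)^(7−k) over k:
  k=5: C(7,5)·0.92^5·0.08^2 = 0.088581
  k=6: C(7,6)·0.92^6·0.08^1 = 0.339559
  k=7: C(7,7)·0.92^7·0.08^0 = 0.557847
Total = 0.985986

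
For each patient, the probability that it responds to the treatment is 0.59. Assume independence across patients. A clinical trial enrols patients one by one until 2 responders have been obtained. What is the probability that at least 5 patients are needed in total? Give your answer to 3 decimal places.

0.191

Needing more than 4 patients ⇔ fewer than 2 successes in the first 4. With X ~ Binomial(4, 0.59), P(Y > 4) = P(X ≤ 1).
  k=0: C(4,0)·0.59^0·0.41^4 = 0.02826
  k=1: C(4,1)·0.59^1·0.41^3 = 0.16265
P(X ≤ 1) = 0.19091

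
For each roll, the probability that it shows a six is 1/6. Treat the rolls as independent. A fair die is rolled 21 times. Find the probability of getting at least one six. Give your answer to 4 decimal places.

P(at least one) = 1 − P(none) = 1 − (1 − 0.166667)^21
= 1 − 0.021737 = 0.978263

0.9783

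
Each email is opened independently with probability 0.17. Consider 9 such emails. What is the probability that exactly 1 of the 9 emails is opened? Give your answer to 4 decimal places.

0.3446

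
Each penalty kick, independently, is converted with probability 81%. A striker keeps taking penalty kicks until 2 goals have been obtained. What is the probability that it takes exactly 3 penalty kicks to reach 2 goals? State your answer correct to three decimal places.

0.249

Y = trial on which the second success occurs; negative binomial, r=2, p=0.81.
P(Y=3) = C(2,1) · p^2 · (1−p)^1
= 2 · 0.6561 · 0.19 = 0.24932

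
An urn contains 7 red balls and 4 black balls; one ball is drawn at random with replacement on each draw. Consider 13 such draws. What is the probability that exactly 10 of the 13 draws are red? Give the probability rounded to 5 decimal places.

X ~ Binomial(n=13, p=0.636364).
P(X=10) = C(13,10) · p^10 · (1−p)^3
= 286 · 0.010891 · 0.048084 = 0.1497689

0.14977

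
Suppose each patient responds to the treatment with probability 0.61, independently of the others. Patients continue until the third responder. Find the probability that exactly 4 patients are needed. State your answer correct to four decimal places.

Y = trial on which the third success occurs; negative binomial, r=3, p=0.61.
P(Y=4) = C(3,2) · p^3 · (1−p)^1
= 3 · 0.22698 · 0.39 = 0.265568

0.2656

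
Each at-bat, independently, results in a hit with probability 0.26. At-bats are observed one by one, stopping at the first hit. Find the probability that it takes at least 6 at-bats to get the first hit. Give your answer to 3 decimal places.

0.222

Y = number of at-bats to the first success; geometric, p = 0.26.
P(Y > 5) = P(first 5 all fail) = (1−p)^5 = 0.22190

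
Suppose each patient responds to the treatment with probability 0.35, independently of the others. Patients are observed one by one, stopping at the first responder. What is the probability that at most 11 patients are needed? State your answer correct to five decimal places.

Y = number of patients to the first success; geometric, p = 0.35.
P(Y ≤ 11) = 1 − (1−p)^11 = 1 − 0.0087508 = 0.9912492

0.99125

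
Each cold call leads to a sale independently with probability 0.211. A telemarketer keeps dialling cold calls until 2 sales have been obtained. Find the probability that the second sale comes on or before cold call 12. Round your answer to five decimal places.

0.75503

Finishing within 12 cold calls ⇔ at least 2 successes in the first 12. With X ~ Binomial(12, 0.211), P(Y ≤ 12) = 1 − P(X ≤ 1).
  k=0: C(12,0)·0.211^0·0.789^12 = 0.0582001
  k=1: C(12,1)·0.211^1·0.789^11 = 0.1867716
1 − 0.2449717 = 0.7550283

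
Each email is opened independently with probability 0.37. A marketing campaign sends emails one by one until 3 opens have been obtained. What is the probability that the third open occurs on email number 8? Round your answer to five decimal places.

0.10557

Y = trial on which the third success occurs; negative binomial, r=3, p=0.37.
P(Y=8) = C(7,2) · p^3 · (1−p)^5
= 21 · 0.050653 · 0.099244 = 0.1055668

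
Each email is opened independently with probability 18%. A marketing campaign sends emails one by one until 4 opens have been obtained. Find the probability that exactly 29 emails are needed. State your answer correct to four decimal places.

0.0241

Y = trial on which the fourth success occurs; negative binomial, r=4, p=0.18.
P(Y=29) = C(28,3) · p^4 · (1−p)^25
= 3276 · 0.0010498 · 0.007004 = 0.024087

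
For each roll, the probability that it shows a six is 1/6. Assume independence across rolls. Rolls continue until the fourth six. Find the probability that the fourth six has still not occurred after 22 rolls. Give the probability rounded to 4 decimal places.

0.4884

Needing more than 22 rolls ⇔ fewer than 4 successes in the first 22. With X ~ Binomial(22, 0.166667), P(Y > 22) = P(X ≤ 3).
  k=0: C(22,0)·0.166667^0·0.833333^22 = 0.018114
  k=1: C(22,1)·0.166667^1·0.833333^21 = 0.079701
  k=2: C(22,2)·0.166667^2·0.833333^20 = 0.167373
  k=3: C(22,3)·0.166667^3·0.833333^19 = 0.223164
P(X ≤ 3) = 0.488351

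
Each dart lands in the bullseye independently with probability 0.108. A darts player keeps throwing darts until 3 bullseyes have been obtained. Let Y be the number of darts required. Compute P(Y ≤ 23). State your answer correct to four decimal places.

Finishing within 23 darts ⇔ at least 3 successes in the first 23. With X ~ Binomial(23, 0.108), P(Y ≤ 23) = 1 − P(X ≤ 2).
  k=0: C(23,0)·0.108^0·0.892^23 = 0.072176
  k=1: C(23,1)·0.108^1·0.892^22 = 0.200992
  k=2: C(23,2)·0.108^2·0.892^21 = 0.267689
1 − 0.540856 = 0.459144

0.4591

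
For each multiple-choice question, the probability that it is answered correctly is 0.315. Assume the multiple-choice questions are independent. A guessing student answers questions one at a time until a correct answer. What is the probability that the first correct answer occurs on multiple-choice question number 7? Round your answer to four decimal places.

0.0325

Geometric (trials to first success), p = 0.315.
P(Y = 7) = (1−p)^6 · p = 0.10331 · 0.315 = 0.032543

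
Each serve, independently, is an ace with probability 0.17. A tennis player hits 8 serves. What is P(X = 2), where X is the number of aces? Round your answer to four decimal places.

X ~ Binomial(n=8, p=0.17).
P(X=2) = C(8,2) · p^2 · (1−p)^6
= 28 · 0.0289 · 0.32694 = 0.264560

0.2646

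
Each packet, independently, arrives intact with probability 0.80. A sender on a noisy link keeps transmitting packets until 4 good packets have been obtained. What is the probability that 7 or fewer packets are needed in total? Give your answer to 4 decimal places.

0.9667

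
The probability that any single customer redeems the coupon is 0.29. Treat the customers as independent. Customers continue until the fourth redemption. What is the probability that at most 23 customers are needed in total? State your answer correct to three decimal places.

Finishing within 23 customers ⇔ at least 4 successes in the first 23. With X ~ Binomial(23, 0.29), P(Y ≤ 23) = 1 − P(X ≤ 3).
  k=0: C(23,0)·0.29^0·0.71^23 = 0.00038
  k=1: C(23,1)·0.29^1·0.71^22 = 0.00356
  k=2: C(23,2)·0.29^2·0.71^21 = 0.01601
  k=3: C(23,3)·0.29^3·0.71^20 = 0.04577
1 − 0.06572 = 0.93428

0.934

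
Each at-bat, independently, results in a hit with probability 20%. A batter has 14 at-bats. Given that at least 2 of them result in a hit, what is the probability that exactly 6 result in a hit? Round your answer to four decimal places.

X ~ Binomial(14, 0.20). Want P(X=6 | X≥2) = P(X=6) / P(X≥2).
P(X=6) = C(14,6)·0.20^6·0.80^8 = 0.032244
P(X≥2) = 1 − 0.043980 − 0.153932 = 0.802088
Ratio = 0.032244 / 0.802088 = 0.040201

0.0402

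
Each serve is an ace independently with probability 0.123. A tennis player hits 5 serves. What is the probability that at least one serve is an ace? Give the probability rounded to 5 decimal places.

P(at least one) = 1 − P(none) = 1 − (1 − 0.123)^5
= 1 − 0.5187976 = 0.4812024

0.48120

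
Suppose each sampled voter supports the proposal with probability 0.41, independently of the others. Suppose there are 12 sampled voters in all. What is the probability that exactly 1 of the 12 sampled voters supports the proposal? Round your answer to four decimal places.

0.0148

X ~ Binomial(n=12, p=0.41).
P(X=1) = C(12,1) · p^1 · (1−p)^11
= 12 · 0.41 · 0.0030156 = 0.014837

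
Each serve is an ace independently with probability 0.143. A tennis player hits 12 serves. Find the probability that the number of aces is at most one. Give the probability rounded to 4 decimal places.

0.4712

X ~ Binomial(12, 0.143); P(X ≤ 1) = Σ C(12,k) p^k (1−p)^(12−k) over k:
  k=0: C(12,0)·0.143^0·0.857^12 = 0.156953
  k=1: C(12,1)·0.143^1·0.857^11 = 0.314272
Total = 0.471226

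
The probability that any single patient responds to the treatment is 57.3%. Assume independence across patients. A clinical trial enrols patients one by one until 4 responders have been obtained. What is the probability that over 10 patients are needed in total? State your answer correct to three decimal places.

0.078

Needing more than 10 patients ⇔ fewer than 4 successes in the first 10. With X ~ Binomial(10, 0.573), P(Y > 10) = P(X ≤ 3).
  k=0: C(10,0)·0.573^0·0.427^10 = 0.00020
  k=1: C(10,1)·0.573^1·0.427^9 = 0.00270
  k=2: C(10,2)·0.573^2·0.427^8 = 0.01633
  k=3: C(10,3)·0.573^3·0.427^7 = 0.05843
P(X ≤ 3) = 0.07766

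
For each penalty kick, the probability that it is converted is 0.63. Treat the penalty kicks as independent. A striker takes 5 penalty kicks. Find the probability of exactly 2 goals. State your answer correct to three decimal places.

0.201

X ~ Binomial(n=5, p=0.63).
P(X=2) = C(5,2) · p^2 · (1−p)^3
= 10 · 0.3969 · 0.050653 = 0.20104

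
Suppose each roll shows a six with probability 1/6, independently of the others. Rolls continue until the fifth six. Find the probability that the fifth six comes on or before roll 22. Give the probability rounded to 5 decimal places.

Finishing within 22 rolls ⇔ at least 5 successes in the first 22. With X ~ Binomial(22, 0.166667), P(Y ≤ 22) = 1 − P(X ≤ 4).
  k=0: C(22,0)·0.166667^0·0.833333^22 = 0.0181139
  k=1: C(22,1)·0.166667^1·0.833333^21 = 0.0797013
  k=2: C(22,2)·0.166667^2·0.833333^20 = 0.1673727
  k=3: C(22,3)·0.166667^3·0.833333^19 = 0.2231636
  k=4: C(22,4)·0.166667^4·0.833333^18 = 0.2120054
1 − 0.7003568 = 0.2996432

0.29964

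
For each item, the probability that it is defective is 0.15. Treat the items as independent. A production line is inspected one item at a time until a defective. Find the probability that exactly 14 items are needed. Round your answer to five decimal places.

0.01814

Geometric (trials to first success), p = 0.15.
P(Y = 14) = (1−p)^13 · p = 0.12091 · 0.15 = 0.0181358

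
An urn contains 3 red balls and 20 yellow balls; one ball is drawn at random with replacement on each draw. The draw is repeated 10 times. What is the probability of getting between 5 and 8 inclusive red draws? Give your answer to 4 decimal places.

X ~ Binomial(10, 0.130435); P(5 ≤ X ≤ 8) = Σ C(10,k) p^k (1−p)^(10−k) over k:
  k=5: C(10,5)·0.130435^5·0.869565^5 = 0.004730
  k=6: C(10,6)·0.130435^6·0.869565^4 = 0.000591
  k=7: C(10,7)·0.130435^7·0.869565^3 = 0.000051
  k=8: C(10,8)·0.130435^8·0.869565^2 = 0.000003
Total = 0.005375

0.0054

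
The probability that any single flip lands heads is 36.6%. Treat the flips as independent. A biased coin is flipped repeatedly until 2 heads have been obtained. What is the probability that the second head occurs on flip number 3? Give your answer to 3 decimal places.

Y = trial on which the second success occurs; negative binomial, r=2, p=0.366.
P(Y=3) = C(2,1) · p^2 · (1−p)^1
= 2 · 0.13396 · 0.634 = 0.16986

0.170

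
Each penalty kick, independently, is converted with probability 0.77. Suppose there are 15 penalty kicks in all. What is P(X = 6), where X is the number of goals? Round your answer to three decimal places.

X ~ Binomial(n=15, p=0.77).
P(X=6) = C(15,6) · p^6 · (1−p)^9
= 5005 · 0.20842 · 1.8012e-06 = 0.00188

0.002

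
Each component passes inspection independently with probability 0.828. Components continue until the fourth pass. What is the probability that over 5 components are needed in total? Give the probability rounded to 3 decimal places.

Needing more than 5 components ⇔ fewer than 4 successes in the first 5. With X ~ Binomial(5, 0.828), P(Y > 5) = P(X ≤ 3).
  k=0: C(5,0)·0.828^0·0.172^5 = 0.00015
  k=1: C(5,1)·0.828^1·0.172^4 = 0.00362
  k=2: C(5,2)·0.828^2·0.172^3 = 0.03489
  k=3: C(5,3)·0.828^3·0.172^2 = 0.16794
P(X ≤ 3) = 0.20660

0.207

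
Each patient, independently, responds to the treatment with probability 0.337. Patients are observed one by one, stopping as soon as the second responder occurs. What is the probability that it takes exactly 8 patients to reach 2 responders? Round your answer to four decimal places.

0.0675

Y = trial on which the second success occurs; negative binomial, r=2, p=0.337.
P(Y=8) = C(7,1) · p^2 · (1−p)^6
= 7 · 0.11357 · 0.084934 = 0.067521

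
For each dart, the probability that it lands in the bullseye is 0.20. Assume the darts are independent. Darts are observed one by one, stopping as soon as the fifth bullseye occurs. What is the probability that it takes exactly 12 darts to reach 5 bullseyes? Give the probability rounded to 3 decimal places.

0.022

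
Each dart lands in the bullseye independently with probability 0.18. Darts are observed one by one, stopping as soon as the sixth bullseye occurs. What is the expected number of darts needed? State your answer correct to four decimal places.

33.3333

Y = total darts until the sixth success; negative binomial with r=6, p=0.18.
E[Y] = r / p = 6 / 0.18 = 33.333333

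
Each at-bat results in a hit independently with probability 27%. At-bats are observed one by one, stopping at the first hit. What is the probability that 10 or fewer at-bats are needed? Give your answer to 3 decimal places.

Y = number of at-bats to the first success; geometric, p = 0.27.
P(Y ≤ 10) = 1 − (1−p)^10 = 1 − 0.04298 = 0.95702

0.957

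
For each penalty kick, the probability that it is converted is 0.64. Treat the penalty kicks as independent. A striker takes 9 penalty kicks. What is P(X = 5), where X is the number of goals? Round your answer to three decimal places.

0.227

X ~ Binomial(n=9, p=0.64).
P(X=5) = C(9,5) · p^5 · (1−p)^4
= 126 · 0.10737 · 0.016796 = 0.22724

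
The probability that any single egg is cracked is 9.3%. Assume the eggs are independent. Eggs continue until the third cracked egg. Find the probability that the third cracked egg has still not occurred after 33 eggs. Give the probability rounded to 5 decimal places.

Needing more than 33 eggs ⇔ fewer than 3 successes in the first 33. With X ~ Binomial(33, 0.093), P(Y > 33) = P(X ≤ 2).
  k=0: C(33,0)·0.093^0·0.907^33 = 0.0399062
  k=1: C(33,1)·0.093^1·0.907^32 = 0.1350299
  k=2: C(33,2)·0.093^2·0.907^31 = 0.2215265
P(X ≤ 2) = 0.3964627

0.39646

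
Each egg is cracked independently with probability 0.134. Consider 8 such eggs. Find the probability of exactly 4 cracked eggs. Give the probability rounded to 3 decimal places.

X ~ Binomial(n=8, p=0.134).
P(X=4) = C(8,4) · p^4 · (1−p)^4
= 70 · 0.00032242 · 0.56243 = 0.01269

0.013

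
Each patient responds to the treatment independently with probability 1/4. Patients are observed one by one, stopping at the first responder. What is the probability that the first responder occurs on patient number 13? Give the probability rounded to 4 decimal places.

0.0079

Geometric (trials to first success), p = 0.25.
P(Y = 13) = (1−p)^12 · p = 0.031676 · 0.25 = 0.007919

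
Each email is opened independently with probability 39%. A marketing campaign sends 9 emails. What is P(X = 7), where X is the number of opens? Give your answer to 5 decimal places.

X ~ Binomial(n=9, p=0.39).
P(X=7) = C(9,7) · p^7 · (1−p)^2
= 36 · 0.0013723 · 0.3721 = 0.0183829

0.01838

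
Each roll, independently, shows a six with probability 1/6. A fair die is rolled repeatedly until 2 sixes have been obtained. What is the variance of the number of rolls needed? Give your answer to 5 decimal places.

Y = total rolls until the second success; negative binomial with r=2, p=0.166667.
Var(Y) = r(1−p)/p² = 2·0.833333 / 0.166667² = 60.0000000

60.00000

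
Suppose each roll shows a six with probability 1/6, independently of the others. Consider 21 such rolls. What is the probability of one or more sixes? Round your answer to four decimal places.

P(at least one) = 1 − P(none) = 1 − (1 − 0.166667)^21
= 1 − 0.021737 = 0.978263

0.9783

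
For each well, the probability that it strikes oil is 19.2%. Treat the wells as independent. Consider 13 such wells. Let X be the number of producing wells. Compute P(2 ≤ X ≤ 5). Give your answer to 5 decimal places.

X ~ Binomial(13, 0.192); P(2 ≤ X ≤ 5) = Σ C(13,k) p^k (1−p)^(13−k) over k:
  k=2: C(13,2)·0.192^2·0.808^11 = 0.2755637
  k=3: C(13,3)·0.192^3·0.808^10 = 0.2400951
  k=4: C(13,4)·0.192^4·0.808^9 = 0.1426308
  k=5: C(13,5)·0.192^5·0.808^8 = 0.0610064
Total = 0.7192960

0.71930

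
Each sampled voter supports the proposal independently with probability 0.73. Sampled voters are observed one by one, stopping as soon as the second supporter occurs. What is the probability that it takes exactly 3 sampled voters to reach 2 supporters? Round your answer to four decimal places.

Y = trial on which the second success occurs; negative binomial, r=2, p=0.73.
P(Y=3) = C(2,1) · p^2 · (1−p)^1
= 2 · 0.5329 · 0.27 = 0.287766

0.2878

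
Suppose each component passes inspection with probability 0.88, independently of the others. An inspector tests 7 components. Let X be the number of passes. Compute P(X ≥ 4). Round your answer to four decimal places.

0.9946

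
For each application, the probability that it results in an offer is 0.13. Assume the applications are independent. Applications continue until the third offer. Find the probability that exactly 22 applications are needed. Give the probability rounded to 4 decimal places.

Y = trial on which the third success occurs; negative binomial, r=3, p=0.13.
P(Y=22) = C(21,2) · p^3 · (1−p)^19
= 210 · 0.002197 · 0.070936 = 0.032728

0.0327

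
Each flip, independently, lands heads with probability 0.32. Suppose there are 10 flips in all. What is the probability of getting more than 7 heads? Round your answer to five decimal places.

0.00254

X ~ Binomial(10, 0.32); P(X ≥ 8) = Σ C(10,k) p^k (1−p)^(10−k) over k:
  k=8: C(10,8)·0.32^8·0.68^2 = 0.0022879
  k=9: C(10,9)·0.32^9·0.68^1 = 0.0002393
  k=10: C(10,10)·0.32^10·0.68^0 = 0.0000113
Total = 0.0025384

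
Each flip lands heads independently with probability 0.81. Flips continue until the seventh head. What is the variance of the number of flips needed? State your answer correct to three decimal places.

2.027

Y = total flips until the seventh success; negative binomial with r=7, p=0.81.
Var(Y) = r(1−p)/p² = 7·0.19 / 0.81² = 2.02713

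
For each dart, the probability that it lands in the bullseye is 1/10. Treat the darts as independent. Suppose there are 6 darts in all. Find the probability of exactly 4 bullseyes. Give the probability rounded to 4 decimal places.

X ~ Binomial(n=6, p=0.10).
P(X=4) = C(6,4) · p^4 · (1−p)^2
= 15 · 0.0001 · 0.81 = 0.001215

0.0012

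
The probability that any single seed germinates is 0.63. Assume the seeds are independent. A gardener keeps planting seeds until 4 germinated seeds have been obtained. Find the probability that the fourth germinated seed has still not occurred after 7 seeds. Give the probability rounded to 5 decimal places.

0.23408

Needing more than 7 seeds ⇔ fewer than 4 successes in the first 7. With X ~ Binomial(7, 0.63), P(Y > 7) = P(X ≤ 3).
  k=0: C(7,0)·0.63^0·0.37^7 = 0.0009493
  k=1: C(7,1)·0.63^1·0.37^6 = 0.0113149
  k=2: C(7,2)·0.63^2·0.37^5 = 0.0577975
  k=3: C(7,3)·0.63^3·0.37^4 = 0.1640199
P(X ≤ 3) = 0.2340816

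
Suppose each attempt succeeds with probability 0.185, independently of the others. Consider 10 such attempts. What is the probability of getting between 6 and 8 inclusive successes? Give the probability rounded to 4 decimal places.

0.0042

X ~ Binomial(10, 0.185); P(6 ≤ X ≤ 8) = Σ C(10,k) p^k (1−p)^(10−k) over k:
  k=6: C(10,6)·0.185^6·0.815^4 = 0.003714
  k=7: C(10,7)·0.185^7·0.815^3 = 0.000482
  k=8: C(10,8)·0.185^8·0.815^2 = 0.000041
Total = 0.004237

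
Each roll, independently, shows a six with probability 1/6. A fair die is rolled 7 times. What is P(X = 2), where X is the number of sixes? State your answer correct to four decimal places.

X ~ Binomial(n=7, p=0.166667).
P(X=2) = C(7,2) · p^2 · (1−p)^5
= 21 · 0.027778 · 0.40188 = 0.234429

0.2344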